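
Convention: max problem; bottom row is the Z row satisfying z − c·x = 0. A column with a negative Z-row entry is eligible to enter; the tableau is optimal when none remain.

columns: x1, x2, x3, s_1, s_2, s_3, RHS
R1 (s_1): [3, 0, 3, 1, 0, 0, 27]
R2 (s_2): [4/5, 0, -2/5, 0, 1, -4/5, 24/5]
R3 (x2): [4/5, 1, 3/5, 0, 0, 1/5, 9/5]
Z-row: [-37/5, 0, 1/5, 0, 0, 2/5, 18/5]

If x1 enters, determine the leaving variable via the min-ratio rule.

x2

Column x1 entries and ratios — s_1: 27/3 = 9; s_2: (24/5)/(4/5) = 6; x2: (9/5)/(4/5) = 9/4.
Smallest ratio is 9/4 in the row of x2, so x2 leaves.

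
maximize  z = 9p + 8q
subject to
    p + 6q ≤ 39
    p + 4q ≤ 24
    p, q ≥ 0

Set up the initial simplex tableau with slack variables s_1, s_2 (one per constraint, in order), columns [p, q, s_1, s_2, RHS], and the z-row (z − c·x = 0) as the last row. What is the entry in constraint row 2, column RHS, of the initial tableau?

24

The RHS of constraint 2 is b_2 = 24.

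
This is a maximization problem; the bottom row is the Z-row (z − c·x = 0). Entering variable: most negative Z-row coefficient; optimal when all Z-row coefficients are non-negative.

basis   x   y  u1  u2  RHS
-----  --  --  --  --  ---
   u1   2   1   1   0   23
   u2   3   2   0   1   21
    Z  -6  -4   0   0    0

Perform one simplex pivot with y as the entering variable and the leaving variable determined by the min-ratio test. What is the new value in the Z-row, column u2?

Ratio test on column y — row 1: 23/1 = 23; row 2: 21/2 = 21/2. Minimum is 21/2 at row 2 (u2 leaves); pivot element 2.
Divide row 2 by 2; eliminate column y from the other rows.
Z-row update in column u2: 0 − (-4)·(1/2) = 2.

2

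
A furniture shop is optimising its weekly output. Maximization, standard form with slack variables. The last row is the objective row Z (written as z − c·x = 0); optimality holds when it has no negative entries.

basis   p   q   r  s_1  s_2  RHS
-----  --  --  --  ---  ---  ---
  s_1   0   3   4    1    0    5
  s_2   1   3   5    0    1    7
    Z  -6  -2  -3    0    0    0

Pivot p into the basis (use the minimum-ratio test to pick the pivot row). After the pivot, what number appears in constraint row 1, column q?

Ratio test on column p — row 1: entry 0 ≤ 0; row 2: 7/1 = 7. Minimum is 7 at row 2 (s_2 leaves); pivot element 1.
Divide row 2 by 1; eliminate column p from the other rows.
Row 1 update in column q: 3 − 0·3 = 3.

3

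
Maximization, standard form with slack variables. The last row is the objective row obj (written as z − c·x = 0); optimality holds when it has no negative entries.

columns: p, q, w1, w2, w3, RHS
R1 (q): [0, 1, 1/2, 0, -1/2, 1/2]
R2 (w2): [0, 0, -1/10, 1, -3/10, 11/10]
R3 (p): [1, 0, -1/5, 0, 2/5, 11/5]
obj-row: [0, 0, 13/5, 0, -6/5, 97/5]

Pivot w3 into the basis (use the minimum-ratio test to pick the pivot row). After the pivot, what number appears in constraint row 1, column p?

Ratio test on column w3 — row 1: entry -1/2 ≤ 0; row 2: entry -3/10 ≤ 0; row 3: (11/5)/(2/5) = 11/2. Minimum is 11/2 at row 3 (p leaves); pivot element 2/5.
Divide row 3 by 2/5; eliminate column w3 from the other rows.
Row 1 update in column p: 0 − (-1/2)·(5/2) = 5/4.

5/4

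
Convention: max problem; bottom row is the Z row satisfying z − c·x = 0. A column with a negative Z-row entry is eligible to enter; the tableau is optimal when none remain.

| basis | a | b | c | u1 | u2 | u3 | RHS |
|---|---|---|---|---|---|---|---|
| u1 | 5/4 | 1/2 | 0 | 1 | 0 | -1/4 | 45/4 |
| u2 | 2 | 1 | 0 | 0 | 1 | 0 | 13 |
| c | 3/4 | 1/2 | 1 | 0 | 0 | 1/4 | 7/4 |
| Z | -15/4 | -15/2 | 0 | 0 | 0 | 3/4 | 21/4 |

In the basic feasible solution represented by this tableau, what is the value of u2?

13

u2 is basic (row 2); its value is the RHS of that row, 13.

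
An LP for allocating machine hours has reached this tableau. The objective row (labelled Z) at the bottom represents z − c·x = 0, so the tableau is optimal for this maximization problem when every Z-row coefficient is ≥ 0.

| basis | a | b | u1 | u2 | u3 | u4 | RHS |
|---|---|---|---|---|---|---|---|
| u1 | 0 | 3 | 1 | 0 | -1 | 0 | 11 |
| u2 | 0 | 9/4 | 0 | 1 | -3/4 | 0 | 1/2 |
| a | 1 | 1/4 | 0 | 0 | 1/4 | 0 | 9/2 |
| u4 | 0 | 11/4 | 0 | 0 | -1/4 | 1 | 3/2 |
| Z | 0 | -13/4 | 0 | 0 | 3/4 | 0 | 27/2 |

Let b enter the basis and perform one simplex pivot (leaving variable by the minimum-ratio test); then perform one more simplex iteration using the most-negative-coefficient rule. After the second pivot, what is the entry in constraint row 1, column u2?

Ratio test on column b — row 1: 11/3 = 11/3; row 2: (1/2)/(9/4) = 2/9; row 3: (9/2)/(1/4) = 18; row 4: (3/2)/(11/4) = 6/11. Minimum is 2/9 at row 2 (u2 leaves); pivot element 9/4.
Divide row 2 by 9/4; eliminate column b from the other rows.
Second iteration: most negative Z-row entry is -1/3 in column u3, so u3 enters.
Ratio test on column u3 — row 1: entry 0 ≤ 0; row 2: entry -1/3 ≤ 0; row 3: (40/9)/(1/3) = 40/3; row 4: (8/9)/(2/3) = 4/3. Minimum is 4/3 at row 4 (u4 leaves); pivot element 2/3.
Divide row 4 by 2/3; eliminate column u3 from the other rows.
After both pivots, the entry at constraint row 1, column u2 is -4/3.

-4/3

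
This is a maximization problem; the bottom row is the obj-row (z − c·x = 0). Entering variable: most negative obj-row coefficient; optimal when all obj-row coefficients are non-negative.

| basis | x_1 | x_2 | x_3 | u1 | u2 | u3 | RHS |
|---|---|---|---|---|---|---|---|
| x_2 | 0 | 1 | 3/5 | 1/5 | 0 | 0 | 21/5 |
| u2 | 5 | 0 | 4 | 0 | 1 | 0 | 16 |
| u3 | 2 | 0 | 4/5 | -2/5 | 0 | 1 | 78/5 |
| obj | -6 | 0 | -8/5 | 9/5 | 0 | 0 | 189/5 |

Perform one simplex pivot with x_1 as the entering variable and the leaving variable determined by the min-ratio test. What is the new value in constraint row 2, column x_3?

Ratio test on column x_1 — row 1: entry 0 ≤ 0; row 2: 16/5 = 16/5; row 3: (78/5)/2 = 39/5. Minimum is 16/5 at row 2 (u2 leaves); pivot element 5.
Divide row 2 by 5; eliminate column x_1 from the other rows.
In the new row 2, the x_3 entry is the old entry divided by the pivot: 4/5 = 4/5.

4/5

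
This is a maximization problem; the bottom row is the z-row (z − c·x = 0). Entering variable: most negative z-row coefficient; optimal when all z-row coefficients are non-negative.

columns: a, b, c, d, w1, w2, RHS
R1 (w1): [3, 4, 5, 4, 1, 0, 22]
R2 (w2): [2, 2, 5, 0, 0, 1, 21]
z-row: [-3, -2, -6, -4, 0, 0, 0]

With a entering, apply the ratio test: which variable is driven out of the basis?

w1

Column a entries and ratios — w1: 22/3 = 22/3; w2: 21/2 = 21/2.
Smallest ratio is 22/3 in the row of w1, so w1 leaves.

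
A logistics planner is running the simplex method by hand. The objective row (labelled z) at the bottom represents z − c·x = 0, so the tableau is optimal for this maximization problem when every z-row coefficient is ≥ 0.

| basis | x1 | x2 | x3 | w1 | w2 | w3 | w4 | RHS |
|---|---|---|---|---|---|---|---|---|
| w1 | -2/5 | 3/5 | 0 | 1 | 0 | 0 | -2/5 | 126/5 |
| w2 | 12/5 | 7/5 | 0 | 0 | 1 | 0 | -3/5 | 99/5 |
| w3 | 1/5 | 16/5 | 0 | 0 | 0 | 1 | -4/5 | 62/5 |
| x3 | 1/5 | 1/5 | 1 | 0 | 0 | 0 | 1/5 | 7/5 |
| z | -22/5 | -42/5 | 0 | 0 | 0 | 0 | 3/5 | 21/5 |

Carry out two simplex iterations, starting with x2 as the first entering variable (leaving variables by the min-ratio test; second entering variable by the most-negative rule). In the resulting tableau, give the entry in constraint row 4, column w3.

-1/3

Ratio test on column x2 — row 1: (126/5)/(3/5) = 42; row 2: (99/5)/(7/5) = 99/7; row 3: (62/5)/(16/5) = 31/8; row 4: (7/5)/(1/5) = 7. Minimum is 31/8 at row 3 (w3 leaves); pivot element 16/5.
Divide row 3 by 16/5; eliminate column x2 from the other rows.
Second iteration: most negative z-row entry is -31/8 in column x1, so x1 enters.
Ratio test on column x1 — row 1: entry -7/16 ≤ 0; row 2: (115/8)/(37/16) = 230/37; row 3: (31/8)/(1/16) = 62; row 4: (5/8)/(3/16) = 10/3. Minimum is 10/3 at row 4 (x3 leaves); pivot element 3/16.
Divide row 4 by 3/16; eliminate column x1 from the other rows.
After both pivots, the entry at constraint row 4, column w3 is -1/3.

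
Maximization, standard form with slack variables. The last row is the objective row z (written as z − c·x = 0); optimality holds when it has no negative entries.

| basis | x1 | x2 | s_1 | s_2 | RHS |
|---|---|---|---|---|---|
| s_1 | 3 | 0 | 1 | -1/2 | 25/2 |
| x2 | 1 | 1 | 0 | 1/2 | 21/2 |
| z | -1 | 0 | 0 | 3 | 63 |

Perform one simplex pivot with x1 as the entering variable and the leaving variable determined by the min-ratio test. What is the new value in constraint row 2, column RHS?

19/3

Ratio test on column x1 — row 1: (25/2)/3 = 25/6; row 2: (21/2)/1 = 21/2. Minimum is 25/6 at row 1 (s_1 leaves); pivot element 3.
Divide row 1 by 3; eliminate column x1 from the other rows.
Row 2 update in column RHS: 21/2 − 1·(25/6) = 19/3.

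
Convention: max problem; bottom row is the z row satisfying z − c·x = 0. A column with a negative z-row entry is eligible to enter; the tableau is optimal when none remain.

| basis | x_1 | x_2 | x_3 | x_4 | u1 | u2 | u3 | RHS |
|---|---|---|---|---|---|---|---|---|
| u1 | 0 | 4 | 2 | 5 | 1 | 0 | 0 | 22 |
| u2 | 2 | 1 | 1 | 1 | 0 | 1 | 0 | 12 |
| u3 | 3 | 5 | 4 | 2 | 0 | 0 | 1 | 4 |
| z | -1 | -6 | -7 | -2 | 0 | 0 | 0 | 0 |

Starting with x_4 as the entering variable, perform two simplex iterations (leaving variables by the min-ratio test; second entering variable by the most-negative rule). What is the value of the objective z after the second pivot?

7

Ratio test on column x_4 — row 1: 22/5 = 22/5; row 2: 12/1 = 12; row 3: 4/2 = 2. Minimum is 2 at row 3 (u3 leaves); pivot element 2.
Pivot on row 3; the z-row RHS becomes 0 − (-2)·2 = 4.
Next entering variable (most negative z-row entry -3): x_3.
Ratio test on column x_3 — row 1: entry -8 ≤ 0; row 2: entry -1 ≤ 0; row 3: 2/2 = 1. Minimum is 1 at row 3 (x_4 leaves); pivot element 2.
After the second pivot the z-row RHS is 4 − (-3)·1 = 7.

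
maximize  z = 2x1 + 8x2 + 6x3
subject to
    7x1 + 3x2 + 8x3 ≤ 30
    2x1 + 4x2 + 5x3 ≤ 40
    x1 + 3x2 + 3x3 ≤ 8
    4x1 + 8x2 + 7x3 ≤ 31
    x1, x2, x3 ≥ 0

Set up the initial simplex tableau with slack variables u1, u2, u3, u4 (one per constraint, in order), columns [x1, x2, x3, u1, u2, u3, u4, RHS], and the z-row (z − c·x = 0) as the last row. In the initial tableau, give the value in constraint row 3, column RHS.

8

The RHS of constraint 3 is b_3 = 8.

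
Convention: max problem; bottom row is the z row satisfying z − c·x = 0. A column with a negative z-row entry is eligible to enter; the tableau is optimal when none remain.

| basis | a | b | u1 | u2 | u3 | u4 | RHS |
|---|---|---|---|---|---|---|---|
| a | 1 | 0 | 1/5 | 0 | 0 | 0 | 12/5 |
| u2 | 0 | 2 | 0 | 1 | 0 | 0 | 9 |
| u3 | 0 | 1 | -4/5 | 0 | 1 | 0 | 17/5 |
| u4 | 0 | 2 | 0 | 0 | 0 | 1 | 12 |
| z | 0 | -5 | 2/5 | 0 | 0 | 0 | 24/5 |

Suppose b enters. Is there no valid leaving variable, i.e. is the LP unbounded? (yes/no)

Column b has positive entries in row(s) 2, 3, 4, so the ratio test bounds it — not unbounded.

no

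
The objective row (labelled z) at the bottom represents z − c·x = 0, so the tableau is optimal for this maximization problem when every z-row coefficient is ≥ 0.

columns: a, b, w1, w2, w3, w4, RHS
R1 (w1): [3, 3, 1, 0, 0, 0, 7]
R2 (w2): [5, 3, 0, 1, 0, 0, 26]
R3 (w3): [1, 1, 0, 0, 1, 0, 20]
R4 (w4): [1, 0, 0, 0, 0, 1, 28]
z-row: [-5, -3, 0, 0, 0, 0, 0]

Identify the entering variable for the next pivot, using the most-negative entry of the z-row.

a

Negative z-row entries: a: -5, b: -3.
The most negative is -5 in column a, so a enters.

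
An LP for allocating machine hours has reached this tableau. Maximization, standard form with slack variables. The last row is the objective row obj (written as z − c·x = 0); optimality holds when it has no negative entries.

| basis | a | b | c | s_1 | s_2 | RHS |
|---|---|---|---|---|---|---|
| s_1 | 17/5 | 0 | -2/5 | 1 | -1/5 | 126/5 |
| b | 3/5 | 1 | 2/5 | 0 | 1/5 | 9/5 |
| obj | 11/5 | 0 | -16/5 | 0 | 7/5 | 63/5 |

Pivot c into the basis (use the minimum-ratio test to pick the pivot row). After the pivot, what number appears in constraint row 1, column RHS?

Ratio test on column c — row 1: entry -2/5 ≤ 0; row 2: (9/5)/(2/5) = 9/2. Minimum is 9/2 at row 2 (b leaves); pivot element 2/5.
Divide row 2 by 2/5; eliminate column c from the other rows.
Row 1 update in column RHS: 126/5 − (-2/5)·(9/2) = 27.

27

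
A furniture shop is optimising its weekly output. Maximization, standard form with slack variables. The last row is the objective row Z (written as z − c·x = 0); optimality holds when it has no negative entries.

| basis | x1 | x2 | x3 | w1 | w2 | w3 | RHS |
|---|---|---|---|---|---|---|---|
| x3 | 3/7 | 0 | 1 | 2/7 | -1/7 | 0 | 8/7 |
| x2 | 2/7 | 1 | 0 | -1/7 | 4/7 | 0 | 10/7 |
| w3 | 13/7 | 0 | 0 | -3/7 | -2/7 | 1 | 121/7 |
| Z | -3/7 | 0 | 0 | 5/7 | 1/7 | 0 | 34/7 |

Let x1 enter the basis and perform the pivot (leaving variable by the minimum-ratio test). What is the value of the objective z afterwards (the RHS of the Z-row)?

6

Ratio test on column x1 — row 1: (8/7)/(3/7) = 8/3; row 2: (10/7)/(2/7) = 5; row 3: (121/7)/(13/7) = 121/13. Minimum is 8/3 at row 1 (x3 leaves); pivot element 3/7.
Pivot on row 1; the Z-row RHS becomes 34/7 − (-3/7)·(8/3) = 6.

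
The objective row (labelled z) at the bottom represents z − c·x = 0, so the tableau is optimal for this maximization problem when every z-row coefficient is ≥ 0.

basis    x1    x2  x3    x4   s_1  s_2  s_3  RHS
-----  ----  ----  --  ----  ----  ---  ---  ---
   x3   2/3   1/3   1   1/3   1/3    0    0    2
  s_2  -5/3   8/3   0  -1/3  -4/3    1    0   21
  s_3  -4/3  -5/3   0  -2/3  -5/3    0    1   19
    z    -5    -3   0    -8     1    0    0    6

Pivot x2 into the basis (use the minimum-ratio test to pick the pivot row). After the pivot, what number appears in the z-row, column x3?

9

Ratio test on column x2 — row 1: 2/(1/3) = 6; row 2: 21/(8/3) = 63/8; row 3: entry -5/3 ≤ 0. Minimum is 6 at row 1 (x3 leaves); pivot element 1/3.
Divide row 1 by 1/3; eliminate column x2 from the other rows.
z-row update in column x3: 0 − (-3)·3 = 9.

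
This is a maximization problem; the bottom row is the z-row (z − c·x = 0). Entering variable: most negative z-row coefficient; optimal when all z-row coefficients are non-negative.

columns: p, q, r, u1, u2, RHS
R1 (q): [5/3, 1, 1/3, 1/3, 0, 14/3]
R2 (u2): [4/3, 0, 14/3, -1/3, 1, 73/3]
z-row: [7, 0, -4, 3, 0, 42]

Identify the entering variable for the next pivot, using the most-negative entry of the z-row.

Negative z-row entries: r: -4.
The most negative is -4 in column r, so r enters.

r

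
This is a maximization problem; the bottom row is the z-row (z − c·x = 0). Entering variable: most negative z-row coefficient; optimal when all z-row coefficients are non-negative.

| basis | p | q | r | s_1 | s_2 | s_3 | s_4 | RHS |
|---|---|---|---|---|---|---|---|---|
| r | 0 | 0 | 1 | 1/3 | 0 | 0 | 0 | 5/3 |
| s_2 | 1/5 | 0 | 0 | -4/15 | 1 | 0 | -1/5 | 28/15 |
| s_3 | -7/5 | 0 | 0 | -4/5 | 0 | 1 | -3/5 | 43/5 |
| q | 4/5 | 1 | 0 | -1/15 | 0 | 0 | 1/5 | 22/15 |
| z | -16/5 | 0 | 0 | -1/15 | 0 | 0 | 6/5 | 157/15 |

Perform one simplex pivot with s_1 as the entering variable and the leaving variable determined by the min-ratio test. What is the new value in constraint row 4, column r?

Ratio test on column s_1 — row 1: (5/3)/(1/3) = 5; row 2: entry -4/15 ≤ 0; row 3: entry -4/5 ≤ 0; row 4: entry -1/15 ≤ 0. Minimum is 5 at row 1 (r leaves); pivot element 1/3.
Divide row 1 by 1/3; eliminate column s_1 from the other rows.
Row 4 update in column r: 0 − (-1/15)·3 = 1/5.

1/5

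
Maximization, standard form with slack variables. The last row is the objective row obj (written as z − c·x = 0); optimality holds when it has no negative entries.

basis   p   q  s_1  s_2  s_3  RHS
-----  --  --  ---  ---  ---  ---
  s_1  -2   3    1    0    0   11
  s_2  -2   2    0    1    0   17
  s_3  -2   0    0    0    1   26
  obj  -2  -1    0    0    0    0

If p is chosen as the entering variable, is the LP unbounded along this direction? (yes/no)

Every constraint-row entry in column p is ≤ 0, so increasing p is unbounded.

yes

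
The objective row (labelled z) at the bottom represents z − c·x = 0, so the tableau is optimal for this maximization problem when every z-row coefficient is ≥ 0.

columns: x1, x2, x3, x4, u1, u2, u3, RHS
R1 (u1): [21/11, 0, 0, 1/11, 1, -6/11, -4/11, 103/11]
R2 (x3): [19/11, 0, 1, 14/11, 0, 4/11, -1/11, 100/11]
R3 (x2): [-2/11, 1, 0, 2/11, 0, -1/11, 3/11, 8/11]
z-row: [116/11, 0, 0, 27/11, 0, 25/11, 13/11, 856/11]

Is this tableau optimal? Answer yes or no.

yes

Every z-row coefficient is ≥ 0, so the tableau is optimal.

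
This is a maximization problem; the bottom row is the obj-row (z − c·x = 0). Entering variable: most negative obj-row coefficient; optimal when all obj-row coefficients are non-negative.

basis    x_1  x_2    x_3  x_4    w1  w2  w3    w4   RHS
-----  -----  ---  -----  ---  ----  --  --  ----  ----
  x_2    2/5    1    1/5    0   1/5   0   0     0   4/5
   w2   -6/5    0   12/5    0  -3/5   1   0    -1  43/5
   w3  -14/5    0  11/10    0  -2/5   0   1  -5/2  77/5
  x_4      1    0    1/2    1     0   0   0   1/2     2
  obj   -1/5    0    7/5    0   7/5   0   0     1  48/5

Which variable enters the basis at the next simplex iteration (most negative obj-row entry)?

Negative obj-row entries: x_1: -1/5.
The most negative is -1/5 in column x_1, so x_1 enters.

x_1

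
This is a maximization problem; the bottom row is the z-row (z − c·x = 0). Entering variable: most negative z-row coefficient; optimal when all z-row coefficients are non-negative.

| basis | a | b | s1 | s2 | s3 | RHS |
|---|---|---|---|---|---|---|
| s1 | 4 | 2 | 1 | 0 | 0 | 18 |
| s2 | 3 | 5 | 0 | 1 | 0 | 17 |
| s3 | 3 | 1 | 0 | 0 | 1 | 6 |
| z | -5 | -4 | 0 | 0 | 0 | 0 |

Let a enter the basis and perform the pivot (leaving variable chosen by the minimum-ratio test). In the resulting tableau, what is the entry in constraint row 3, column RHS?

Ratio test on column a — row 1: 18/4 = 9/2; row 2: 17/3 = 17/3; row 3: 6/3 = 2. Minimum is 2 at row 3 (s3 leaves); pivot element 3.
Divide row 3 by 3; eliminate column a from the other rows.
In the new row 3, the RHS entry is the old entry divided by the pivot: 6/3 = 2.

2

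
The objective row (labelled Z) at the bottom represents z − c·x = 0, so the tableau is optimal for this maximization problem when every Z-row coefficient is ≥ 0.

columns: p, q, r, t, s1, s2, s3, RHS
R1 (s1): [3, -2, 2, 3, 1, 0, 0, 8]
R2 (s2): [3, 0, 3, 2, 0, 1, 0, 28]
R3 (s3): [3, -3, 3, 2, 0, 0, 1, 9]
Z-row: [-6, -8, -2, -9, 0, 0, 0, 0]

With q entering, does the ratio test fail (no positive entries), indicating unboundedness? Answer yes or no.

yes

Every constraint-row entry in column q is ≤ 0, so increasing q is unbounded.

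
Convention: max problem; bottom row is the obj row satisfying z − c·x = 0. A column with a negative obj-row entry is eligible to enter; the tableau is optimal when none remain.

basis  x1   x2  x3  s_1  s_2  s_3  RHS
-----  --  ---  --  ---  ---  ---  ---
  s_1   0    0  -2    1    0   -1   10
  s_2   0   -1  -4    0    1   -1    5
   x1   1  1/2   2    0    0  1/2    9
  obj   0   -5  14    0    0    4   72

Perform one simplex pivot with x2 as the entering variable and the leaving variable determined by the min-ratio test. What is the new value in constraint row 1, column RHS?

Ratio test on column x2 — row 1: entry 0 ≤ 0; row 2: entry -1 ≤ 0; row 3: 9/(1/2) = 18. Minimum is 18 at row 3 (x1 leaves); pivot element 1/2.
Divide row 3 by 1/2; eliminate column x2 from the other rows.
Row 1 update in column RHS: 10 − 0·18 = 10.

10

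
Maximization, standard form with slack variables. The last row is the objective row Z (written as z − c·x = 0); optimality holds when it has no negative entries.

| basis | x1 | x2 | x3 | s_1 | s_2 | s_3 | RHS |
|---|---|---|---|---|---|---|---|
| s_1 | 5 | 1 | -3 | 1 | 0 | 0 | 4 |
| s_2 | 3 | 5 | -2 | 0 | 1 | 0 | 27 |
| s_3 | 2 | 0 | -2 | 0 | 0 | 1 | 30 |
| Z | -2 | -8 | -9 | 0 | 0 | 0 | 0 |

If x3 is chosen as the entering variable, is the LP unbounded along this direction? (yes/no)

Every constraint-row entry in column x3 is ≤ 0, so increasing x3 is unbounded.

yes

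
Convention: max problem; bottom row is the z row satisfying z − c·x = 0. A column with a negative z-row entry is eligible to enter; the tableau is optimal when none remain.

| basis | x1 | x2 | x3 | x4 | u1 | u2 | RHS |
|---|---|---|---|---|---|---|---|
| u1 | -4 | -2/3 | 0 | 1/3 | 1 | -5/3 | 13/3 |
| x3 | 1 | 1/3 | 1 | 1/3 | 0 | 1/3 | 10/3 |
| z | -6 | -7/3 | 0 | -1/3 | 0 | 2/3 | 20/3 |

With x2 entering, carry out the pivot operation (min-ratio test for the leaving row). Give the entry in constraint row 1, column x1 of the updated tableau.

Ratio test on column x2 — row 1: entry -2/3 ≤ 0; row 2: (10/3)/(1/3) = 10. Minimum is 10 at row 2 (x3 leaves); pivot element 1/3.
Divide row 2 by 1/3; eliminate column x2 from the other rows.
Row 1 update in column x1: -4 − (-2/3)·3 = -2.

-2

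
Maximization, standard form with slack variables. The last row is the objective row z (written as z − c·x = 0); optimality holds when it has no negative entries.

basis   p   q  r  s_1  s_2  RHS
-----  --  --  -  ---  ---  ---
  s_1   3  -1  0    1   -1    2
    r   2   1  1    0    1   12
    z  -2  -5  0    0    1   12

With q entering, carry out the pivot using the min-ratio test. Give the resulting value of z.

72

Ratio test on column q — row 1: entry -1 ≤ 0; row 2: 12/1 = 12. Minimum is 12 at row 2 (r leaves); pivot element 1.
Pivot on row 2; the z-row RHS becomes 12 − (-5)·12 = 72.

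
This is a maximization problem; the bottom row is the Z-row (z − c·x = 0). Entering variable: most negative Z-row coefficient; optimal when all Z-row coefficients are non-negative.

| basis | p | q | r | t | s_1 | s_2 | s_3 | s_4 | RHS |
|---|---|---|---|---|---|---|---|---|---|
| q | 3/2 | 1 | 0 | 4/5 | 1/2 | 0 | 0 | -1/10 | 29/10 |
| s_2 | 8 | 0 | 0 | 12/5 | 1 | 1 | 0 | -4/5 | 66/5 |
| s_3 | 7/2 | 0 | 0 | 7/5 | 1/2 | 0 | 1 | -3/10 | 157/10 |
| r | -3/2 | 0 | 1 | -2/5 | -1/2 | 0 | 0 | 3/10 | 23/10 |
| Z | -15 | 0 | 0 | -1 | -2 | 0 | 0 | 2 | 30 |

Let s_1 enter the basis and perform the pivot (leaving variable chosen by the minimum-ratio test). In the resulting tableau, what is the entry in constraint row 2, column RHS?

37/5

Ratio test on column s_1 — row 1: (29/10)/(1/2) = 29/5; row 2: (66/5)/1 = 66/5; row 3: (157/10)/(1/2) = 157/5; row 4: entry -1/2 ≤ 0. Minimum is 29/5 at row 1 (q leaves); pivot element 1/2.
Divide row 1 by 1/2; eliminate column s_1 from the other rows.
Row 2 update in column RHS: 66/5 − 1·(29/5) = 37/5.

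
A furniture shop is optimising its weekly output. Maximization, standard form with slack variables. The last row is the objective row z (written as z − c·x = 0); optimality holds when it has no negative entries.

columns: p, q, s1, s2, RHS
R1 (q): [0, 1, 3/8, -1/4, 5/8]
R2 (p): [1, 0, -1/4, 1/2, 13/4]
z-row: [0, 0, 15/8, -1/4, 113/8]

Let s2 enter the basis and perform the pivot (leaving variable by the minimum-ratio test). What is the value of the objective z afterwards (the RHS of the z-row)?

Ratio test on column s2 — row 1: entry -1/4 ≤ 0; row 2: (13/4)/(1/2) = 13/2. Minimum is 13/2 at row 2 (p leaves); pivot element 1/2.
Pivot on row 2; the z-row RHS becomes 113/8 − (-1/4)·(13/2) = 63/4.

63/4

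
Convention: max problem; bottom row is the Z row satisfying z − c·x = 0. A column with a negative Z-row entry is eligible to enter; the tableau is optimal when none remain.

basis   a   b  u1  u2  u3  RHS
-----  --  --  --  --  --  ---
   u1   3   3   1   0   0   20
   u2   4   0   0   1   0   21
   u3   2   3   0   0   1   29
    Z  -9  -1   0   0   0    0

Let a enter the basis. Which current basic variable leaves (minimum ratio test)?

Column a entries and ratios — u1: 20/3 = 20/3; u2: 21/4 = 21/4; u3: 29/2 = 29/2.
Smallest ratio is 21/4 in the row of u2, so u2 leaves.

u2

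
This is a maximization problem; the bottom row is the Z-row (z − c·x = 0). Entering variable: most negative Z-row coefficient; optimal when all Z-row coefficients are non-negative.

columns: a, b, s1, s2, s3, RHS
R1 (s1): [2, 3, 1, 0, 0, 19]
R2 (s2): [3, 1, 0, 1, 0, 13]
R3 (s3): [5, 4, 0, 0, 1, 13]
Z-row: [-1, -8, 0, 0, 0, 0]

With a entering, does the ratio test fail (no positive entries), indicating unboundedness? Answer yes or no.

Column a has positive entries in row(s) 1, 2, 3, so the ratio test bounds it — not unbounded.

no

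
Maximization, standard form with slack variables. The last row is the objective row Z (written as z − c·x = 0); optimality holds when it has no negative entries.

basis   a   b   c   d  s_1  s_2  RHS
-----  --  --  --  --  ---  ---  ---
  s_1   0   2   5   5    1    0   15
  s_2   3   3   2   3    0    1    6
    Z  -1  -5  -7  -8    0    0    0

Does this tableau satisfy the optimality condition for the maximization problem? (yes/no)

The Z-row has a negative entry -8 in column d, so it is not optimal.

no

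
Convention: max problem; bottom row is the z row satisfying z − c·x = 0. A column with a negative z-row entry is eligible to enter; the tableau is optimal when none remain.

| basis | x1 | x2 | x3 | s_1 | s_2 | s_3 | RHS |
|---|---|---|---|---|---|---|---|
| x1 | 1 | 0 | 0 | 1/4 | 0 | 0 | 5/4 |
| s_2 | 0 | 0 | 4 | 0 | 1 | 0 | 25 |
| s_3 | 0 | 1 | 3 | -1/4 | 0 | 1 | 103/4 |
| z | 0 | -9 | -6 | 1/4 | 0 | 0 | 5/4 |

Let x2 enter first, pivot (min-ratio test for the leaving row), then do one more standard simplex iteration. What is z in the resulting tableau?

Ratio test on column x2 — row 1: entry 0 ≤ 0; row 2: entry 0 ≤ 0; row 3: (103/4)/1 = 103/4. Minimum is 103/4 at row 3 (s_3 leaves); pivot element 1.
Pivot on row 3; the z-row RHS becomes 5/4 − (-9)·(103/4) = 233.
Next entering variable (most negative z-row entry -2): s_1.
Ratio test on column s_1 — row 1: (5/4)/(1/4) = 5; row 2: entry 0 ≤ 0; row 3: entry -1/4 ≤ 0. Minimum is 5 at row 1 (x1 leaves); pivot element 1/4.
After the second pivot the z-row RHS is 233 − (-2)·5 = 243.

243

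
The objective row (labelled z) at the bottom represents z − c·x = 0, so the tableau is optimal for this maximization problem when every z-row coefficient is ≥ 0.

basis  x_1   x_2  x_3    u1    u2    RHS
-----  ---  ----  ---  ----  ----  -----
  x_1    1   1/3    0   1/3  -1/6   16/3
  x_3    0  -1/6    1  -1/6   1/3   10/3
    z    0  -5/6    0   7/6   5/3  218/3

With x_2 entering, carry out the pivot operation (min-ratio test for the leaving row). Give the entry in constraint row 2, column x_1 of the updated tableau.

Ratio test on column x_2 — row 1: (16/3)/(1/3) = 16; row 2: entry -1/6 ≤ 0. Minimum is 16 at row 1 (x_1 leaves); pivot element 1/3.
Divide row 1 by 1/3; eliminate column x_2 from the other rows.
Row 2 update in column x_1: 0 − (-1/6)·3 = 1/2.

1/2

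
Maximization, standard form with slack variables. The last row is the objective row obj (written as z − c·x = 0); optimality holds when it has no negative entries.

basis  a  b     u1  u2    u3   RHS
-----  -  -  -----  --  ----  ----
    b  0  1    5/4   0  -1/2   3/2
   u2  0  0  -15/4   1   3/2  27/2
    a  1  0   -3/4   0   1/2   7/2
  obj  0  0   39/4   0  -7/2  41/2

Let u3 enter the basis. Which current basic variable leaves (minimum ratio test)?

a

Column u3 entries and ratios — b: -1/2 ≤ 0, skip; u2: (27/2)/(3/2) = 9; a: (7/2)/(1/2) = 7.
Smallest ratio is 7 in the row of a, so a leaves.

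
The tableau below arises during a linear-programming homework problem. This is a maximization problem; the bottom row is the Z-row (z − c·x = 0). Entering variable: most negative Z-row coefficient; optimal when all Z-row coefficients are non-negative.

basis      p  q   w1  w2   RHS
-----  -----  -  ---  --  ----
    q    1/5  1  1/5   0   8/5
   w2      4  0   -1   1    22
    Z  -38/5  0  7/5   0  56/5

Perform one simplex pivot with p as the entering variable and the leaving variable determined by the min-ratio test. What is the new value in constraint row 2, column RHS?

11/2

Ratio test on column p — row 1: (8/5)/(1/5) = 8; row 2: 22/4 = 11/2. Minimum is 11/2 at row 2 (w2 leaves); pivot element 4.
Divide row 2 by 4; eliminate column p from the other rows.
In the new row 2, the RHS entry is the old entry divided by the pivot: 22/4 = 11/2.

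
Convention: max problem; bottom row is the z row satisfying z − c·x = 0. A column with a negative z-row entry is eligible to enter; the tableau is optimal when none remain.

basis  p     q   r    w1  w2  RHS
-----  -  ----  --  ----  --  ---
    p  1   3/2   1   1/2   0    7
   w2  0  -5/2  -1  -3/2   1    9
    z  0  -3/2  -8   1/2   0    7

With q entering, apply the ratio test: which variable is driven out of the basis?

p

Column q entries and ratios — p: 7/(3/2) = 14/3; w2: -5/2 ≤ 0, skip.
Smallest ratio is 14/3 in the row of p, so p leaves.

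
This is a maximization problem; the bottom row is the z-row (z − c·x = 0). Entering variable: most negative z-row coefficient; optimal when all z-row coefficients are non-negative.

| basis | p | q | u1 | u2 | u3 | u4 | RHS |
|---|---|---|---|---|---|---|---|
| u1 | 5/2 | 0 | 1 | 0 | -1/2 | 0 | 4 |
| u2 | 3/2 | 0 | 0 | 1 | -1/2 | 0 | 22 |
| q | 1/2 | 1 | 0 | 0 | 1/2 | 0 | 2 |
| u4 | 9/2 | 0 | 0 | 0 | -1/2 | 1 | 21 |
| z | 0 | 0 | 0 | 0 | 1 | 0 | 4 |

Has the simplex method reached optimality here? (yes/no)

yes

Every z-row coefficient is ≥ 0, so the tableau is optimal.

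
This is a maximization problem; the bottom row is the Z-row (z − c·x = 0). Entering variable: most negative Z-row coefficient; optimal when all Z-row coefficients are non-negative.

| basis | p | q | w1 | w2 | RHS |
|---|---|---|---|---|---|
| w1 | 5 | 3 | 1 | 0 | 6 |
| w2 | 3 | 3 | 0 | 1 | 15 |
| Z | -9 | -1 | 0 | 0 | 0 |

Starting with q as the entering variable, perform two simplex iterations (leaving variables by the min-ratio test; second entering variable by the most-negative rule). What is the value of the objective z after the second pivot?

54/5

Ratio test on column q — row 1: 6/3 = 2; row 2: 15/3 = 5. Minimum is 2 at row 1 (w1 leaves); pivot element 3.
Pivot on row 1; the Z-row RHS becomes 0 − (-1)·2 = 2.
Next entering variable (most negative Z-row entry -22/3): p.
Ratio test on column p — row 1: 2/(5/3) = 6/5; row 2: entry -2 ≤ 0. Minimum is 6/5 at row 1 (q leaves); pivot element 5/3.
After the second pivot the Z-row RHS is 2 − (-22/3)·(6/5) = 54/5.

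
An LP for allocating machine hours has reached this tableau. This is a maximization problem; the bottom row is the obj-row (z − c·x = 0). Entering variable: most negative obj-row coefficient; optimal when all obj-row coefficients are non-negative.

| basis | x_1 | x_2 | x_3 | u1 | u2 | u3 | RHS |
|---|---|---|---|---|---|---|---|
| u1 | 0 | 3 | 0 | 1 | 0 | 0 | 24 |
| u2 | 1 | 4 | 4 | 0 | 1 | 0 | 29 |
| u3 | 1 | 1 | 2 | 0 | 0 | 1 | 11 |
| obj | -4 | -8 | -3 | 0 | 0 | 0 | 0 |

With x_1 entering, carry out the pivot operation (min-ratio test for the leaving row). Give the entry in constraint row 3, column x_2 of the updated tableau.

Ratio test on column x_1 — row 1: entry 0 ≤ 0; row 2: 29/1 = 29; row 3: 11/1 = 11. Minimum is 11 at row 3 (u3 leaves); pivot element 1.
Divide row 3 by 1; eliminate column x_1 from the other rows.
In the new row 3, the x_2 entry is the old entry divided by the pivot: 1/1 = 1.

1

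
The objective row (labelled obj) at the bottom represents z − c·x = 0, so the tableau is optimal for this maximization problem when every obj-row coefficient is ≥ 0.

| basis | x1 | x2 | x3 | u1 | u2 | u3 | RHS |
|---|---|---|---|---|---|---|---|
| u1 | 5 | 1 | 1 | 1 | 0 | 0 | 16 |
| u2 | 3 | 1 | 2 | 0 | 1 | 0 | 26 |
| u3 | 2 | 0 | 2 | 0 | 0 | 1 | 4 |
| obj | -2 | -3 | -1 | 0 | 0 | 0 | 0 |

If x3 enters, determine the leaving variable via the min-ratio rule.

u3

Column x3 entries and ratios — u1: 16/1 = 16; u2: 26/2 = 13; u3: 4/2 = 2.
Smallest ratio is 2 in the row of u3, so u3 leaves.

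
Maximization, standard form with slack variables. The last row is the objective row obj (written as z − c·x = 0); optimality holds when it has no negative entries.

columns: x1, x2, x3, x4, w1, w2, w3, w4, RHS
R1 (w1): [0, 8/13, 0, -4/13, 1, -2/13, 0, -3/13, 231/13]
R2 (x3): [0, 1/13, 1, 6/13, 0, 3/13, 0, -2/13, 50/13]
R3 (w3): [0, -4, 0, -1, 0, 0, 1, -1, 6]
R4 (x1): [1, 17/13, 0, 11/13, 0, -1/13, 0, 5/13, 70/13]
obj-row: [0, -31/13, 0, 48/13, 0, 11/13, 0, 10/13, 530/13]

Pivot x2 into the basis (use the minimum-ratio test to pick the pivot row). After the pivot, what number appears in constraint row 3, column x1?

Ratio test on column x2 — row 1: (231/13)/(8/13) = 231/8; row 2: (50/13)/(1/13) = 50; row 3: entry -4 ≤ 0; row 4: (70/13)/(17/13) = 70/17. Minimum is 70/17 at row 4 (x1 leaves); pivot element 17/13.
Divide row 4 by 17/13; eliminate column x2 from the other rows.
Row 3 update in column x1: 0 − (-4)·(13/17) = 52/17.

52/17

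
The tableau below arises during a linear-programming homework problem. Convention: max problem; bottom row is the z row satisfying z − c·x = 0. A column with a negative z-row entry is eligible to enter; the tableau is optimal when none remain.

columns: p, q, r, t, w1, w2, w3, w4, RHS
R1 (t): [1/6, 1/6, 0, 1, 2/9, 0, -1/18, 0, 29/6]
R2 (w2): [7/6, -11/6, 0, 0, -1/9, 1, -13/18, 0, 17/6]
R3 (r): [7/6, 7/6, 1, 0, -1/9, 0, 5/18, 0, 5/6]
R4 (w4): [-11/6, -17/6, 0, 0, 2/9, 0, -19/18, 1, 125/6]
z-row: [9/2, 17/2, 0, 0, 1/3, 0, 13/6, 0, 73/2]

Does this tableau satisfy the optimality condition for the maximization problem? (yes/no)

yes

Every z-row coefficient is ≥ 0, so the tableau is optimal.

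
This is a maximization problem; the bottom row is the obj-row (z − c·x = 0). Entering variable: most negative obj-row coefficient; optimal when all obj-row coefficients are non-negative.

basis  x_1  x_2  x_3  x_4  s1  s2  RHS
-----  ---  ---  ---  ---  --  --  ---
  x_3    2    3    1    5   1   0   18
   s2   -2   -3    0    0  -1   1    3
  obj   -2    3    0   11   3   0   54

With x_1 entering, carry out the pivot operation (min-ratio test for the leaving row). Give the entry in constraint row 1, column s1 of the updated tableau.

1/2

Ratio test on column x_1 — row 1: 18/2 = 9; row 2: entry -2 ≤ 0. Minimum is 9 at row 1 (x_3 leaves); pivot element 2.
Divide row 1 by 2; eliminate column x_1 from the other rows.
In the new row 1, the s1 entry is the old entry divided by the pivot: 1/2 = 1/2.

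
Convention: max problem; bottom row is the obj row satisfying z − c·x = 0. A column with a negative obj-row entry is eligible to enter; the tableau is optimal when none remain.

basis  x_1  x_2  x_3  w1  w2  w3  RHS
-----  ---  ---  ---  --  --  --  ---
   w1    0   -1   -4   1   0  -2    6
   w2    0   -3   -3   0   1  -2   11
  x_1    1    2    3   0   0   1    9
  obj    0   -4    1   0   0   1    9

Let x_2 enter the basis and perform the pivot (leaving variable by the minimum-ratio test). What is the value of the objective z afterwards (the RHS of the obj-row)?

Ratio test on column x_2 — row 1: entry -1 ≤ 0; row 2: entry -3 ≤ 0; row 3: 9/2 = 9/2. Minimum is 9/2 at row 3 (x_1 leaves); pivot element 2.
Pivot on row 3; the obj-row RHS becomes 9 − (-4)·(9/2) = 27.

27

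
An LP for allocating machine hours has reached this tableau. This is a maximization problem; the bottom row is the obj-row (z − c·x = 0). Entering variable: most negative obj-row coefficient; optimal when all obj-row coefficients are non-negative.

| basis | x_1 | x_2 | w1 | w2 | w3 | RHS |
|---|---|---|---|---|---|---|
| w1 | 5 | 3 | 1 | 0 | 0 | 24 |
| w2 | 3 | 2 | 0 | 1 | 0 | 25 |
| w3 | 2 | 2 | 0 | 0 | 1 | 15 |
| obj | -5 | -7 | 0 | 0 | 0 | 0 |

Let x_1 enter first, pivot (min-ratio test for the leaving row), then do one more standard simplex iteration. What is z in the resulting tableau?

Ratio test on column x_1 — row 1: 24/5 = 24/5; row 2: 25/3 = 25/3; row 3: 15/2 = 15/2. Minimum is 24/5 at row 1 (w1 leaves); pivot element 5.
Pivot on row 1; the obj-row RHS becomes 0 − (-5)·(24/5) = 24.
Next entering variable (most negative obj-row entry -4): x_2.
Ratio test on column x_2 — row 1: (24/5)/(3/5) = 8; row 2: (53/5)/(1/5) = 53; row 3: (27/5)/(4/5) = 27/4. Minimum is 27/4 at row 3 (w3 leaves); pivot element 4/5.
After the second pivot the obj-row RHS is 24 − (-4)·(27/4) = 51.

51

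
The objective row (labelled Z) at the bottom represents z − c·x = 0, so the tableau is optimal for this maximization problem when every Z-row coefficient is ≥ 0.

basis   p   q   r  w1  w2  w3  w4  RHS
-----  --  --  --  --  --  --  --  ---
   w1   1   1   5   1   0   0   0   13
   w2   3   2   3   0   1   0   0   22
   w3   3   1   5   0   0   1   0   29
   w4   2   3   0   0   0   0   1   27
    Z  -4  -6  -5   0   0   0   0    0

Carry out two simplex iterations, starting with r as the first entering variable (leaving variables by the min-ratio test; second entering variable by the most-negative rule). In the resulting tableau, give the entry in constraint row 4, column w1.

Ratio test on column r — row 1: 13/5 = 13/5; row 2: 22/3 = 22/3; row 3: 29/5 = 29/5; row 4: entry 0 ≤ 0. Minimum is 13/5 at row 1 (w1 leaves); pivot element 5.
Divide row 1 by 5; eliminate column r from the other rows.
Second iteration: most negative Z-row entry is -5 in column q, so q enters.
Ratio test on column q — row 1: (13/5)/(1/5) = 13; row 2: (71/5)/(7/5) = 71/7; row 3: entry 0 ≤ 0; row 4: 27/3 = 9. Minimum is 9 at row 4 (w4 leaves); pivot element 3.
Divide row 4 by 3; eliminate column q from the other rows.
After both pivots, the entry at constraint row 4, column w1 is 0.

0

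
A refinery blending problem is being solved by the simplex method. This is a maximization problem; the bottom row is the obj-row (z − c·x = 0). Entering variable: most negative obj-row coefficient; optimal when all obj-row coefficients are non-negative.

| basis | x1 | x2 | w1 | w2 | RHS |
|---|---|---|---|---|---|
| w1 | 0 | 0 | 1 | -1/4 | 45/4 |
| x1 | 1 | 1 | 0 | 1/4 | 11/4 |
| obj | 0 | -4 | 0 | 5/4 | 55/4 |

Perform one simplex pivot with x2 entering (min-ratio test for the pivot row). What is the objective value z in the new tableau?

Ratio test on column x2 — row 1: entry 0 ≤ 0; row 2: (11/4)/1 = 11/4. Minimum is 11/4 at row 2 (x1 leaves); pivot element 1.
Pivot on row 2; the obj-row RHS becomes 55/4 − (-4)·(11/4) = 99/4.

99/4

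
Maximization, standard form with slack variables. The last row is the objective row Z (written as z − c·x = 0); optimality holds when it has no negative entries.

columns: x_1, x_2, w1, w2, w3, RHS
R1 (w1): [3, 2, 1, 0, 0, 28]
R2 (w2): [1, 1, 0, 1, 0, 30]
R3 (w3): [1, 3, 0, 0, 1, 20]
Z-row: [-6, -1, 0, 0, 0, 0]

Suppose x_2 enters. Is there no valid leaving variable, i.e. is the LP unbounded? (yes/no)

no

Column x_2 has positive entries in row(s) 1, 2, 3, so the ratio test bounds it — not unbounded.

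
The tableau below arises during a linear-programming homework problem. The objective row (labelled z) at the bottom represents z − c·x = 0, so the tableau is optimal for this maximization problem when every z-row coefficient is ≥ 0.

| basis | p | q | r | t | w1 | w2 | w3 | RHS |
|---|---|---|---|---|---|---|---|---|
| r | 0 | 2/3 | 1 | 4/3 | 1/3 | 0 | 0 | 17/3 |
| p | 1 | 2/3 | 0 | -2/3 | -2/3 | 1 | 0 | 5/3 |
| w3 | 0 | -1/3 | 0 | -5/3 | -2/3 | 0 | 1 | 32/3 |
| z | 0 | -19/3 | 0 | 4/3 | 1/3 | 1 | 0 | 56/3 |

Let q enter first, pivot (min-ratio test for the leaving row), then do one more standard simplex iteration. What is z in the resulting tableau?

Ratio test on column q — row 1: (17/3)/(2/3) = 17/2; row 2: (5/3)/(2/3) = 5/2; row 3: entry -1/3 ≤ 0. Minimum is 5/2 at row 2 (p leaves); pivot element 2/3.
Pivot on row 2; the z-row RHS becomes 56/3 − (-19/3)·(5/2) = 69/2.
Next entering variable (most negative z-row entry -6): w1.
Ratio test on column w1 — row 1: 4/1 = 4; row 2: entry -1 ≤ 0; row 3: entry -1 ≤ 0. Minimum is 4 at row 1 (r leaves); pivot element 1.
After the second pivot the z-row RHS is 69/2 − (-6)·4 = 117/2.

117/2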